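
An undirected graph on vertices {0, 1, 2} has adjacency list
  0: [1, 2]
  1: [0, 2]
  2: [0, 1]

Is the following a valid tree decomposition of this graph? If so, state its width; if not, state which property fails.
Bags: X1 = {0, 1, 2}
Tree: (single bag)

Yes; width 2.

Every vertex of G appears in some bag (union = {0, 1, 2}); every edge is covered by a bag; and for each vertex v the set of bags containing v is connected in the bag tree. The decomposition is therefore valid. The largest bag has 3 vertices, so the width is 2.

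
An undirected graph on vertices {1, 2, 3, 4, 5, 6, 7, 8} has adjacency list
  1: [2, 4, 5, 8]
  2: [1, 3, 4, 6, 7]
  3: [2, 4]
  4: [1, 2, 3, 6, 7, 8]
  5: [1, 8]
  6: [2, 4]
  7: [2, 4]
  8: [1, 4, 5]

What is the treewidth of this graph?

2

A width-2 tree decomposition is:
Bags: B1 = {1, 2, 4}  B2 = {1, 4, 8}  B3 = {2, 4, 7}  B4 = {1, 5, 8}  B5 = {2, 4, 6}  B6 = {2, 3, 4}
Tree: B1–B2, B1–B3, B2–B4, B1–B5, B5–B6
Each bag holds 3 vertices, so the decomposition has width 2, which upper-bounds the treewidth. Conversely, {1, 4, 8} is a clique of size 3, and the vertices of any clique must share a bag in every tree decomposition; so some bag has ≥ 3 vertices and tw(G) ≥ 2. Hence tw(G) = 2 exactly.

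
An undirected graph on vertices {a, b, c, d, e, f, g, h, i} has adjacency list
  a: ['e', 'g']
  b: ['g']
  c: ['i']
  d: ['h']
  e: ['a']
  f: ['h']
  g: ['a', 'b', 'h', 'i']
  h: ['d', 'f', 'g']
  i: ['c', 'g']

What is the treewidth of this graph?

1

A width-1 tree decomposition is:
Bags: B1 = {a, e}  B2 = {a, g}  B3 = {g, i}  B4 = {c, i}  B5 = {g, h}  B6 = {d, h}  B7 = {f, h}  B8 = {b, g}
Tree: B1–B2, B2–B3, B3–B4, B3–B5, B5–B6, B6–B7, B3–B8
The largest bag has 2 vertices, giving width 1; this decomposition certifies tw(G) ≤ 1. Since G has at least one edge (e.g. e–a), it is not an edgeless graph, so tw(G) ≥ 1. The upper and lower bounds meet at 1, so that is the treewidth.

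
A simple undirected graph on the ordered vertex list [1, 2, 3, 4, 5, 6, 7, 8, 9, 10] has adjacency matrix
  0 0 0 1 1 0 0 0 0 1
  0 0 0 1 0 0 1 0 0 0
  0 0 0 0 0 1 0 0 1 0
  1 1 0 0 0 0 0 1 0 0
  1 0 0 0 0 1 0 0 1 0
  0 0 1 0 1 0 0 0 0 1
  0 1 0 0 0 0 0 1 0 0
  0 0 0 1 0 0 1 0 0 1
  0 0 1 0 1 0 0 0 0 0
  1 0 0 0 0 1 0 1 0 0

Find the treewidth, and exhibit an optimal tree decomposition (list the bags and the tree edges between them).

Each bag holds 3 vertices, so the decomposition has width 2, which upper-bounds the treewidth. Since 7–2–4–8–7 is a cycle in G, G is not acyclic. Forests are exactly the graphs of treewidth ≤ 1, so tw(G) ≥ 2. Combining the bounds, tw(G) = 2.

Treewidth 2.
Bags: B1 = {2, 7, 8}  B2 = {2, 4, 8}  B3 = {4, 8, 10}  B4 = {1, 4, 10}  B5 = {1, 6, 10}  B6 = {1, 5, 6}  B7 = {3, 5, 6}  B8 = {3, 5, 9}
Tree: B1–B2, B2–B3, B3–B4, B4–B5, B5–B6, B6–B7, B7–B8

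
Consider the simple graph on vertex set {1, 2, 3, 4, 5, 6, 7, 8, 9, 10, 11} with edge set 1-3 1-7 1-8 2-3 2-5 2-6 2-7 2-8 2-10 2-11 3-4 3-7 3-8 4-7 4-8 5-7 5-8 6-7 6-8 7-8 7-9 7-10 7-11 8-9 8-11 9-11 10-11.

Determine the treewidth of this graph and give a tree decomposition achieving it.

Each bag holds 4 vertices, so the decomposition has width 3, which upper-bounds the treewidth. Conversely, {1, 3, 7, 8} is a clique of size 4, and the vertices of any clique must share a bag in every tree decomposition; so some bag has ≥ 4 vertices and tw(G) ≥ 3. Therefore the treewidth is 3.

Treewidth 3.
Bags: B1 = {3, 4, 7, 8}  B2 = {2, 3, 7, 8}  B3 = {2, 7, 8, 11}  B4 = {2, 7, 10, 11}  B5 = {2, 5, 7, 8}  B6 = {1, 3, 7, 8}  B7 = {2, 6, 7, 8}  B8 = {7, 8, 9, 11}
Tree: B1–B2, B2–B3, B3–B4, B3–B5, B2–B6, B5–B7, B3–B8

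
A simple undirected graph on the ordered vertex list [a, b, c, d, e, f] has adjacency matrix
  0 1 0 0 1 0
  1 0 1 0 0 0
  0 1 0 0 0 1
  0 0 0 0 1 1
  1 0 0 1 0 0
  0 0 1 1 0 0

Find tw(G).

A width-2 tree decomposition is:
Bags: B1 = {d, e, f}  B2 = {a, e, f}  B3 = {a, b, f}  B4 = {b, c, f}
Tree: B1–B2, B2–B3, B3–B4
The largest bag has 3 vertices, giving width 2; this decomposition certifies tw(G) ≤ 2. For the lower bound, G contains the cycle f–d–e–a–b–c–f, so G is not a forest; only forests have treewidth ≤ 1, hence tw(G) ≥ 2. Hence tw(G) = 2 exactly.

2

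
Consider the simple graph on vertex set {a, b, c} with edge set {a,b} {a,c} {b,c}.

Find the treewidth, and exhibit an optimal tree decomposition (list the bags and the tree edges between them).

Treewidth 2.
One such decomposition:
Bags: B1 = {a, b, c}
Tree: (single bag)

With just one bag of size 3, the width is 3 − 1 = 2, so tw(G) ≤ 2. For the lower bound, the 3 vertices {a, b, c} are pairwise adjacent, and any tree decomposition puts a clique entirely inside one bag — forcing width ≥ 2. Combining the bounds, tw(G) = 2.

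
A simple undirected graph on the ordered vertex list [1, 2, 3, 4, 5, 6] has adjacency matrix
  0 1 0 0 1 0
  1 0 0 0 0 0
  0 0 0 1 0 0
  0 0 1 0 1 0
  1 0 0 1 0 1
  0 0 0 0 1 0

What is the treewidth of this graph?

1

A width-1 tree decomposition is:
Bags: B1 = {4, 5}  B2 = {1, 5}  B3 = {5, 6}  B4 = {3, 4}  B5 = {1, 2}
Tree: B1–B2, B2–B3, B1–B4, B2–B5
Each bag holds 2 vertices, so the decomposition has width 1, which upper-bounds the treewidth. Since G has at least one edge (e.g. 5–4), it is not an edgeless graph, so tw(G) ≥ 1. Combining the bounds, tw(G) = 1.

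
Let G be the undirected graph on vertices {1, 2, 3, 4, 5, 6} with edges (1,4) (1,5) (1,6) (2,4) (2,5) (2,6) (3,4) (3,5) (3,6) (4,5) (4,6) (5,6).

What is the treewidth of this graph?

3

A width-3 tree decomposition is:
Bags: B1 = {3, 4, 5, 6}  B2 = {2, 4, 5, 6}  B3 = {1, 4, 5, 6}
Tree: B1–B2, B2–B3
Every bag has size at most 4, so the width is 4 − 1 = 3 and tw(G) ≤ 3. Conversely, {1, 4, 5, 6} is a clique of size 4, and the vertices of any clique must share a bag in every tree decomposition; so some bag has ≥ 4 vertices and tw(G) ≥ 3. The upper and lower bounds meet at 3, so that is the treewidth.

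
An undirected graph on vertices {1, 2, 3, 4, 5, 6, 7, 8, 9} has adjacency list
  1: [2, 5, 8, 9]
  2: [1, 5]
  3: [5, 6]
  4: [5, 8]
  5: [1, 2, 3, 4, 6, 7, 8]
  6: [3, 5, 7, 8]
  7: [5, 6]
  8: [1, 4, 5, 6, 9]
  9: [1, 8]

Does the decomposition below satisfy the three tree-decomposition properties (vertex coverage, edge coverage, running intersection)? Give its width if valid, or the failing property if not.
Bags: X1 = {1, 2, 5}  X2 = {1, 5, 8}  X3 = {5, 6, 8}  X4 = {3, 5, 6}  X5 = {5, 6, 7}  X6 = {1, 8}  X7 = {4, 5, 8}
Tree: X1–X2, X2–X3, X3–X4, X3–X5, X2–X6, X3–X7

A tree decomposition must satisfy three properties: every vertex lies in some bag; for every edge, both endpoints lie together in some bag; and for every vertex, the bags containing it form a connected subtree. Here vertex 9 appears in no bag, so the decomposition is invalid.

No — vertex 9 appears in no bag.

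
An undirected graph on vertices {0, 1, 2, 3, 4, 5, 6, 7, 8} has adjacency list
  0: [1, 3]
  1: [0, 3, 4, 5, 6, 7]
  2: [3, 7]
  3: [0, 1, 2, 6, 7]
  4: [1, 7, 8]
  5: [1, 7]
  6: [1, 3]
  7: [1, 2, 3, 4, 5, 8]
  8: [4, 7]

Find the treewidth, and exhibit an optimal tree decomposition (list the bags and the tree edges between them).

The largest bag has 3 vertices, giving width 2; this decomposition certifies tw(G) ≤ 2. On the other hand G contains the 3-clique {4, 7, 8}. A clique must lie in a single bag of any decomposition, so no decomposition can have width below 2. Hence tw(G) = 2 exactly.

Treewidth 2.
Bags: B1 = {1, 3, 7}  B2 = {0, 1, 3}  B3 = {2, 3, 7}  B4 = {1, 5, 7}  B5 = {1, 4, 7}  B6 = {4, 7, 8}  B7 = {1, 3, 6}
Tree: B1–B2, B1–B3, B1–B4, B1–B5, B5–B6, B1–B7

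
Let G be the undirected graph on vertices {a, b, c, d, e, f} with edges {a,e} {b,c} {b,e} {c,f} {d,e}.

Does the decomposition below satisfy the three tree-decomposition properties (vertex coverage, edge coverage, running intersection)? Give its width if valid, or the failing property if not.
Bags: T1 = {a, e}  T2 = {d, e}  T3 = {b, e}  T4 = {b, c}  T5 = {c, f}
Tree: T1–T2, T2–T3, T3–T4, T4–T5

Checking the three conditions: (i) the bags cover all of {a, b, c, d, e, f}; (ii) for each edge, some bag contains both endpoints; (iii) the bags containing any fixed vertex form a subtree. All hold, so the decomposition is valid with width 2 − 1 = 1.

Yes; width 1.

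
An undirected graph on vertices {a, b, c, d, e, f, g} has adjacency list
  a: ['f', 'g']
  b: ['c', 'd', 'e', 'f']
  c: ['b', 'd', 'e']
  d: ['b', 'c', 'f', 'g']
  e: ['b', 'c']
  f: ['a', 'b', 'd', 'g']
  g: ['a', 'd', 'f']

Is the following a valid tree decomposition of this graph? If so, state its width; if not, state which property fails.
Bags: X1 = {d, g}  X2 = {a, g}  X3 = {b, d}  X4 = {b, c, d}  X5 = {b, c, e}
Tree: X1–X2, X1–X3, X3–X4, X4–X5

A tree decomposition must satisfy three properties: every vertex lies in some bag; for every edge, both endpoints lie together in some bag; and for every vertex, the bags containing it form a connected subtree. Here vertex f appears in no bag, so the decomposition is invalid.

No — vertex f appears in no bag.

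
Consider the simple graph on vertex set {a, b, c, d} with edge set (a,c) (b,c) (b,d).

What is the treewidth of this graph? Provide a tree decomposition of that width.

Treewidth 1.
One optimal decomposition is:
Bags: B1 = {b, d}  B2 = {b, c}  B3 = {a, c}
Tree: B1–B2, B2–B3

The largest bag has 2 vertices, giving width 1; this decomposition certifies tw(G) ≤ 1. G has an edge, so its treewidth is at least 1. Therefore the treewidth is 1.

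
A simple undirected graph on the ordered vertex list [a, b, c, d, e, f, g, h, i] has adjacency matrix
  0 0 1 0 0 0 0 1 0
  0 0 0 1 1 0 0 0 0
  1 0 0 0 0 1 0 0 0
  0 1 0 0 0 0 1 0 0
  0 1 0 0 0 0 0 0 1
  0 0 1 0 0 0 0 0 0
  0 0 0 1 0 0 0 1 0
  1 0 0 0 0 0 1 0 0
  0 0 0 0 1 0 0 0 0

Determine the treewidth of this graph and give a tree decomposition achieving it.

Treewidth 1.
One optimal decomposition is:
Bags: B1 = {e, i}  B2 = {b, e}  B3 = {b, d}  B4 = {d, g}  B5 = {g, h}  B6 = {a, h}  B7 = {a, c}  B8 = {c, f}
Tree: B1–B2, B2–B3, B3–B4, B4–B5, B5–B6, B6–B7, B7–B8

Each bag holds 2 vertices, so the decomposition has width 1, which upper-bounds the treewidth. G has an edge, so its treewidth is at least 1. Therefore the treewidth is 1.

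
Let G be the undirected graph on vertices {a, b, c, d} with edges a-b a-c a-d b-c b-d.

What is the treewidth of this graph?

2

A width-2 tree decomposition is:
Bags: B1 = {a, b, c}  B2 = {a, b, d}
Tree: B1–B2
Each bag holds 3 vertices, so the decomposition has width 2, which upper-bounds the treewidth. On the other hand G contains the 3-clique {a, b, d}. A clique must lie in a single bag of any decomposition, so no decomposition can have width below 2. Therefore the treewidth is 2.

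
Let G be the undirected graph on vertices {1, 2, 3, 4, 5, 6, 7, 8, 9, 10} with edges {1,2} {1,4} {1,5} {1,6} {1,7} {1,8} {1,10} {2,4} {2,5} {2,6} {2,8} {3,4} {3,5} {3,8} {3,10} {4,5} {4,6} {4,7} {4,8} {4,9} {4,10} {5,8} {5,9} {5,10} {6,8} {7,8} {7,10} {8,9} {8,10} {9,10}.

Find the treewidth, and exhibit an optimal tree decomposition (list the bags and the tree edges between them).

Treewidth 4.
One optimal decomposition is:
Bags: B1 = {4, 5, 8, 9, 10}  B2 = {1, 4, 5, 8, 10}  B3 = {1, 2, 4, 5, 8}  B4 = {1, 4, 7, 8, 10}  B5 = {1, 2, 4, 6, 8}  B6 = {3, 4, 5, 8, 10}
Tree: B1–B2, B2–B3, B2–B4, B3–B5, B1–B6

The largest bag has 5 vertices, giving width 4; this decomposition certifies tw(G) ≤ 4. Conversely, {1, 2, 4, 5, 8} is a clique of size 5, and the vertices of any clique must share a bag in every tree decomposition; so some bag has ≥ 5 vertices and tw(G) ≥ 4. The upper and lower bounds meet at 4, so that is the treewidth.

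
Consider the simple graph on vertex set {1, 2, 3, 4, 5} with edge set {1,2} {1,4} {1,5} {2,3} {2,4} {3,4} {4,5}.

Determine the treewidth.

2

A width-2 tree decomposition is:
Bags: B1 = {2, 3, 4}  B2 = {1, 2, 4}  B3 = {1, 4, 5}
Tree: B1–B2, B2–B3
Every bag has size at most 3, so the width is 3 − 1 = 2 and tw(G) ≤ 2. On the other hand G contains the 3-clique {1, 2, 4}. A clique must lie in a single bag of any decomposition, so no decomposition can have width below 2. Combining the bounds, tw(G) = 2.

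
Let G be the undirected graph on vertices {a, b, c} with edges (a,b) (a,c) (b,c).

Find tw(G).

2

A width-2 tree decomposition is:
Bags: B1 = {a, b, c}
Tree: (single bag)
A single bag containing all 3 vertices is trivially a valid decomposition of width 2. Conversely, {a, b, c} is a clique of size 3, and the vertices of any clique must share a bag in every tree decomposition; so some bag has ≥ 3 vertices and tw(G) ≥ 2. Combining the bounds, tw(G) = 2.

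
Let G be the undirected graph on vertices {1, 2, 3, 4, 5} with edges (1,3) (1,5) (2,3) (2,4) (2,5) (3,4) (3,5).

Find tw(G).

A width-2 tree decomposition is:
Bags: B1 = {2, 3, 5}  B2 = {2, 3, 4}  B3 = {1, 3, 5}
Tree: B1–B2, B1–B3
Each bag holds 3 vertices, so the decomposition has width 2, which upper-bounds the treewidth. Conversely, {1, 3, 5} is a clique of size 3, and the vertices of any clique must share a bag in every tree decomposition; so some bag has ≥ 3 vertices and tw(G) ≥ 2. Combining the bounds, tw(G) = 2.

2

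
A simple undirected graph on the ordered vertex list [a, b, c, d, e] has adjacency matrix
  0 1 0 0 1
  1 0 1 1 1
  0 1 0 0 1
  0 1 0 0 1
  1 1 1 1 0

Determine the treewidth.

A width-2 tree decomposition is:
Bags: B1 = {b, d, e}  B2 = {b, c, e}  B3 = {a, b, e}
Tree: B1–B2, B2–B3
The largest bag has 3 vertices, giving width 2; this decomposition certifies tw(G) ≤ 2. On the other hand G contains the 3-clique {b, d, e}. A clique must lie in a single bag of any decomposition, so no decomposition can have width below 2. Therefore the treewidth is 2.

2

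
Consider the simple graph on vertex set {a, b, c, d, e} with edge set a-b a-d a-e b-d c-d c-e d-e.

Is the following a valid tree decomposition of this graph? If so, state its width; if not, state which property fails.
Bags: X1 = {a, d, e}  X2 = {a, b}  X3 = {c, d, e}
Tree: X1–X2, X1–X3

A tree decomposition must satisfy three properties: every vertex lies in some bag; for every edge, both endpoints lie together in some bag; and for every vertex, the bags containing it form a connected subtree. Here edge (d,b) lies in no bag, so the decomposition is invalid.

No — edge (d,b) lies in no bag.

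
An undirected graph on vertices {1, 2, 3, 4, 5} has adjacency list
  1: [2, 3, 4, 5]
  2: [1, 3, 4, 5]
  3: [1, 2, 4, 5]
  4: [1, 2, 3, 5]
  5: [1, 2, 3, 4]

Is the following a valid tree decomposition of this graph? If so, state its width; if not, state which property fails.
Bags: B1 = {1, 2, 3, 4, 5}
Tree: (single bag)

Vertex coverage: the bags together contain {1, 2, 3, 4, 5}, the full vertex set. Edge coverage: each edge of G has both endpoints in at least one bag. Running intersection: for every vertex, the bags containing it form a connected subtree. All three properties hold, so this is a valid tree decomposition of width max|bag| − 1 = 4, and hence tw(G) ≤ 4.

Yes; width 4.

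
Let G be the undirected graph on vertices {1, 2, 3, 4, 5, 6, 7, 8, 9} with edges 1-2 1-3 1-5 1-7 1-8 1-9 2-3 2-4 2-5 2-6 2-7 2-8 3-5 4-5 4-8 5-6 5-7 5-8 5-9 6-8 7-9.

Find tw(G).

A width-3 tree decomposition is:
Bags: B1 = {1, 2, 5, 7}  B2 = {1, 5, 7, 9}  B3 = {1, 2, 5, 8}  B4 = {1, 2, 3, 5}  B5 = {2, 4, 5, 8}  B6 = {2, 5, 6, 8}
Tree: B1–B2, B1–B3, B3–B4, B3–B5, B3–B6
The largest bag has 4 vertices, giving width 3; this decomposition certifies tw(G) ≤ 3. For the lower bound, the 4 vertices {1, 5, 7, 9} are pairwise adjacent, and any tree decomposition puts a clique entirely inside one bag — forcing width ≥ 3. Therefore the treewidth is 3.

3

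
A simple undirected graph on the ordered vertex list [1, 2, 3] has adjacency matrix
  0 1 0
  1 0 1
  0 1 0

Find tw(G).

1

A width-1 tree decomposition is:
Bags: B1 = {2, 3}  B2 = {1, 2}
Tree: B1–B2
Every bag has size at most 2, so the width is 2 − 1 = 1 and tw(G) ≤ 1. Since G has at least one edge (e.g. 3–2), it is not an edgeless graph, so tw(G) ≥ 1. Combining the bounds, tw(G) = 1.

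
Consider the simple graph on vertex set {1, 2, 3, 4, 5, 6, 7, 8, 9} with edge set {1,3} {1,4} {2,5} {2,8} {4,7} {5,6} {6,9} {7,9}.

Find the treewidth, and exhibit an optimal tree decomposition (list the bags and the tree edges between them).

Each bag holds 2 vertices, so the decomposition has width 1, which upper-bounds the treewidth. Since G has at least one edge (e.g. 3–1), it is not an edgeless graph, so tw(G) ≥ 1. Hence tw(G) = 1 exactly.

Treewidth 1.
One such decomposition:
Bags: B1 = {1, 3}  B2 = {1, 4}  B3 = {4, 7}  B4 = {7, 9}  B5 = {6, 9}  B6 = {5, 6}  B7 = {2, 5}  B8 = {2, 8}
Tree: B1–B2, B2–B3, B3–B4, B4–B5, B5–B6, B6–B7, B7–B8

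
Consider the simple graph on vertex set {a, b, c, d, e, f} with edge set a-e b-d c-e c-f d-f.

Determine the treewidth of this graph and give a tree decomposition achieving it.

Every bag has size at most 2, so the width is 2 − 1 = 1 and tw(G) ≤ 1. G has an edge, so its treewidth is at least 1. The upper and lower bounds meet at 1, so that is the treewidth.

Treewidth 1.
One such decomposition:
Bags: B1 = {b, d}  B2 = {d, f}  B3 = {c, f}  B4 = {c, e}  B5 = {a, e}
Tree: B1–B2, B2–B3, B3–B4, B4–B5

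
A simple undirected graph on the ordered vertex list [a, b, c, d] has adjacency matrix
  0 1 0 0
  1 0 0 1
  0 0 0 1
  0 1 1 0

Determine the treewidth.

A width-1 tree decomposition is:
Bags: B1 = {c, d}  B2 = {b, d}  B3 = {a, b}
Tree: B1–B2, B2–B3
Every bag has size at most 2, so the width is 2 − 1 = 1 and tw(G) ≤ 1. Since G has at least one edge (e.g. c–d), it is not an edgeless graph, so tw(G) ≥ 1. Therefore the treewidth is 1.

1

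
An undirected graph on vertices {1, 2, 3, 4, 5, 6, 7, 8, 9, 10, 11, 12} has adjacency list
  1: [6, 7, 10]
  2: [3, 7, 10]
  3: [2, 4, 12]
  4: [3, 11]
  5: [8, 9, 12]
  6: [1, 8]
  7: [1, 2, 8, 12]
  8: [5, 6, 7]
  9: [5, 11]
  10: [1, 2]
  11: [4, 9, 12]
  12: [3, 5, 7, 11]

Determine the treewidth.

3

A width-3 tree decomposition is:
Bags: B1 = {1, 6, 8, 10}  B2 = {1, 7, 8, 10}  B3 = {2, 7, 8, 10}  B4 = {2, 5, 7, 8}  B5 = {2, 5, 7, 12}  B6 = {2, 3, 5, 12}  B7 = {3, 5, 9, 12}  B8 = {3, 9, 11, 12}  B9 = {3, 4, 9, 11}
Tree: B1–B2, B2–B3, B3–B4, B4–B5, B5–B6, B6–B7, B7–B8, B8–B9
Every bag has size at most 4, so the width is 4 − 1 = 3 and tw(G) ≤ 3. For the lower bound: the 4 vertex sets {1,6,10}, {8}, {7}, {2,3,5,12} are disjoint, each induces a connected subgraph, and every pair is joined by at least one edge of G. Contracting each set to a single vertex therefore yields K_{4} as a minor, and since treewidth is minor-monotone, tw(G) ≥ tw(K_{4}) = 3. The upper and lower bounds meet at 3, so that is the treewidth.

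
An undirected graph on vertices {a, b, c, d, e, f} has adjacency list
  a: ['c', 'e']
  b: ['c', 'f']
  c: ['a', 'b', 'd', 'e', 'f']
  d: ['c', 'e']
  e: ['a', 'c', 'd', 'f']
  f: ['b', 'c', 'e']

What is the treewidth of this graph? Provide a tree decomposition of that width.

Every bag has size at most 3, so the width is 3 − 1 = 2 and tw(G) ≤ 2. For the lower bound, the 3 vertices {c, d, e} are pairwise adjacent, and any tree decomposition puts a clique entirely inside one bag — forcing width ≥ 2. The upper and lower bounds meet at 2, so that is the treewidth.

Treewidth 2.
Bags: B1 = {c, e, f}  B2 = {c, d, e}  B3 = {a, c, e}  B4 = {b, c, f}
Tree: B1–B2, B2–B3, B1–B4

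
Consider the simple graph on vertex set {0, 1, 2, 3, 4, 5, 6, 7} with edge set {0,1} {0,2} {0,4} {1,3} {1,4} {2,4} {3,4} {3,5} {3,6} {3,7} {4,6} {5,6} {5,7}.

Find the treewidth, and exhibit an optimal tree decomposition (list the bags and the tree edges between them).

Treewidth 2.
One optimal decomposition is:
Bags: B1 = {0, 1, 4}  B2 = {1, 3, 4}  B3 = {3, 4, 6}  B4 = {0, 2, 4}  B5 = {3, 5, 6}  B6 = {3, 5, 7}
Tree: B1–B2, B2–B3, B1–B4, B3–B5, B5–B6

Every bag has size at most 3, so the width is 3 − 1 = 2 and tw(G) ≤ 2. For the lower bound, the 3 vertices {0, 1, 4} are pairwise adjacent, and any tree decomposition puts a clique entirely inside one bag — forcing width ≥ 2. Therefore the treewidth is 2.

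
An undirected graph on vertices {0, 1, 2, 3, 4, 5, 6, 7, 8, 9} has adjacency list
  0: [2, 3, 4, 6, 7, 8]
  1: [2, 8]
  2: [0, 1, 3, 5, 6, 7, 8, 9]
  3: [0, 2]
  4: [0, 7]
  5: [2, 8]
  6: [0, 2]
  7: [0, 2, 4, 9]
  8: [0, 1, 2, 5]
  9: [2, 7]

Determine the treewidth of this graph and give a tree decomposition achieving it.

Treewidth 2.
Bags: B1 = {0, 2, 8}  B2 = {0, 2, 3}  B3 = {0, 2, 7}  B4 = {0, 2, 6}  B5 = {1, 2, 8}  B6 = {2, 7, 9}  B7 = {0, 4, 7}  B8 = {2, 5, 8}
Tree: B1–B2, B2–B3, B3–B4, B1–B5, B3–B6, B3–B7, B5–B8

Each bag holds 3 vertices, so the decomposition has width 2, which upper-bounds the treewidth. Conversely, {0, 2, 8} is a clique of size 3, and the vertices of any clique must share a bag in every tree decomposition; so some bag has ≥ 3 vertices and tw(G) ≥ 2. Combining the bounds, tw(G) = 2.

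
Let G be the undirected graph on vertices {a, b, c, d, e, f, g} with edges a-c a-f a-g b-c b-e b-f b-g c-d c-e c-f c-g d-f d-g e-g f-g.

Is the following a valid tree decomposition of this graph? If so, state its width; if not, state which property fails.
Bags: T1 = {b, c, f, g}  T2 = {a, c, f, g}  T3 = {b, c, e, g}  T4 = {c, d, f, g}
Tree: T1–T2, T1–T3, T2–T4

Vertex coverage: the bags together contain {a, b, c, d, e, f, g}, the full vertex set. Edge coverage: each edge of G has both endpoints in at least one bag. Running intersection: for every vertex, the bags containing it form a connected subtree. All three properties hold, so this is a valid tree decomposition of width max|bag| − 1 = 3, and hence tw(G) ≤ 3.

Yes; width 3.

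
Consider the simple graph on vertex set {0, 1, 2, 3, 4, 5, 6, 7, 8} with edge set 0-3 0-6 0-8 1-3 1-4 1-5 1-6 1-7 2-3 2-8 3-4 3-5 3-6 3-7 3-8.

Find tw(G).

A width-2 tree decomposition is:
Bags: B1 = {1, 3, 5}  B2 = {1, 3, 6}  B3 = {0, 3, 6}  B4 = {1, 3, 4}  B5 = {1, 3, 7}  B6 = {0, 3, 8}  B7 = {2, 3, 8}
Tree: B1–B2, B2–B3, B2–B4, B1–B5, B3–B6, B6–B7
Every bag has size at most 3, so the width is 3 − 1 = 2 and tw(G) ≤ 2. On the other hand G contains the 3-clique {0, 3, 8}. A clique must lie in a single bag of any decomposition, so no decomposition can have width below 2. Combining the bounds, tw(G) = 2.

2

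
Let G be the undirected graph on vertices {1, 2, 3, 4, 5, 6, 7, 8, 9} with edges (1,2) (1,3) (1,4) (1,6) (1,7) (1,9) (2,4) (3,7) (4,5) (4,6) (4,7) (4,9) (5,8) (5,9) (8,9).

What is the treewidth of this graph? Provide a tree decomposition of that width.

Treewidth 2.
One optimal decomposition is:
Bags: B1 = {1, 4, 7}  B2 = {1, 3, 7}  B3 = {1, 4, 6}  B4 = {1, 4, 9}  B5 = {4, 5, 9}  B6 = {5, 8, 9}  B7 = {1, 2, 4}
Tree: B1–B2, B1–B3, B3–B4, B4–B5, B5–B6, B1–B7

Every bag has size at most 3, so the width is 3 − 1 = 2 and tw(G) ≤ 2. On the other hand G contains the 3-clique {5, 8, 9}. A clique must lie in a single bag of any decomposition, so no decomposition can have width below 2. Combining the bounds, tw(G) = 2.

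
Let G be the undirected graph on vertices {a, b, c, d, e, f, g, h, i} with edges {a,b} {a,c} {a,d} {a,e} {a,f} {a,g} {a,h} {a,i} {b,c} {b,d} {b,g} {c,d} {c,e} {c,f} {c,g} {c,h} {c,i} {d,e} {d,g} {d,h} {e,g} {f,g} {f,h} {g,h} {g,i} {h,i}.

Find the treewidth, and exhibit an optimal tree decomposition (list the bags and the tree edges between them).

Treewidth 4.
One such decomposition:
Bags: B1 = {a, b, c, d, g}  B2 = {a, c, d, e, g}  B3 = {a, c, d, g, h}  B4 = {a, c, g, h, i}  B5 = {a, c, f, g, h}
Tree: B1–B2, B2–B3, B3–B4, B3–B5

The largest bag has 5 vertices, giving width 4; this decomposition certifies tw(G) ≤ 4. Conversely, {a, c, d, e, g} is a clique of size 5, and the vertices of any clique must share a bag in every tree decomposition; so some bag has ≥ 5 vertices and tw(G) ≥ 4. The upper and lower bounds meet at 4, so that is the treewidth.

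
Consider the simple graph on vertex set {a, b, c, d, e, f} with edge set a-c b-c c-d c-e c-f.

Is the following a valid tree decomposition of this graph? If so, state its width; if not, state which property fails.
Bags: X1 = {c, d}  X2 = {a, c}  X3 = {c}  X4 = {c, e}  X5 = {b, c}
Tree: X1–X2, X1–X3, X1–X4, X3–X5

No — vertex f appears in no bag.

A tree decomposition must satisfy three properties: every vertex lies in some bag; for every edge, both endpoints lie together in some bag; and for every vertex, the bags containing it form a connected subtree. Here vertex f appears in no bag, so the decomposition is invalid.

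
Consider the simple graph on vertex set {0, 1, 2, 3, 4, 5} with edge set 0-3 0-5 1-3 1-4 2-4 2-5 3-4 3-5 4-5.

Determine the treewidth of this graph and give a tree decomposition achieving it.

Treewidth 2.
One such decomposition:
Bags: B1 = {0, 3, 5}  B2 = {3, 4, 5}  B3 = {1, 3, 4}  B4 = {2, 4, 5}
Tree: B1–B2, B2–B3, B2–B4

Each bag holds 3 vertices, so the decomposition has width 2, which upper-bounds the treewidth. On the other hand G contains the 3-clique {2, 4, 5}. A clique must lie in a single bag of any decomposition, so no decomposition can have width below 2. Hence tw(G) = 2 exactly.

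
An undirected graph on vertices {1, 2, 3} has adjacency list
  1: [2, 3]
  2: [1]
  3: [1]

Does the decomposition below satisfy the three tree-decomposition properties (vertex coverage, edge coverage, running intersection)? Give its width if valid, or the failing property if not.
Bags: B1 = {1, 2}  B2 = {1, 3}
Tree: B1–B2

Checking the three conditions: (i) the bags cover all of {1, 2, 3}; (ii) for each edge, some bag contains both endpoints; (iii) the bags containing any fixed vertex form a subtree. All hold, so the decomposition is valid with width 2 − 1 = 1.

Yes; width 1.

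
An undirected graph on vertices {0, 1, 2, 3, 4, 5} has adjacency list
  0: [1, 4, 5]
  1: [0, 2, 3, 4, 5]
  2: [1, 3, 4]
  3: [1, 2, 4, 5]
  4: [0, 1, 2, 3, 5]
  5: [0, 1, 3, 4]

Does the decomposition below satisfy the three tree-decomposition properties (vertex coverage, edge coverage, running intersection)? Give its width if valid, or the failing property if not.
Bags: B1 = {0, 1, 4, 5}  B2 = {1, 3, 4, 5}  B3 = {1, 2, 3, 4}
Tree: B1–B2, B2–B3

Yes; width 3.

Every vertex of G appears in some bag (union = {0, 1, 2, 3, 4, 5}); every edge is covered by a bag; and for each vertex v the set of bags containing v is connected in the bag tree. The decomposition is therefore valid. The largest bag has 4 vertices, so the width is 3.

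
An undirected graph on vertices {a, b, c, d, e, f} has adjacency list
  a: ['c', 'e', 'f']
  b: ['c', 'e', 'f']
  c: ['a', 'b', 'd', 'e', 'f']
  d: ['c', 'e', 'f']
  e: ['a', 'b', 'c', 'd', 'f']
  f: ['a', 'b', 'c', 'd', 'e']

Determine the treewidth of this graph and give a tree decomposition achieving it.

Every bag has size at most 4, so the width is 4 − 1 = 3 and tw(G) ≤ 3. Conversely, {c, d, e, f} is a clique of size 4, and the vertices of any clique must share a bag in every tree decomposition; so some bag has ≥ 4 vertices and tw(G) ≥ 3. Therefore the treewidth is 3.

Treewidth 3.
Bags: B1 = {c, d, e, f}  B2 = {b, c, e, f}  B3 = {a, c, e, f}
Tree: B1–B2, B2–B3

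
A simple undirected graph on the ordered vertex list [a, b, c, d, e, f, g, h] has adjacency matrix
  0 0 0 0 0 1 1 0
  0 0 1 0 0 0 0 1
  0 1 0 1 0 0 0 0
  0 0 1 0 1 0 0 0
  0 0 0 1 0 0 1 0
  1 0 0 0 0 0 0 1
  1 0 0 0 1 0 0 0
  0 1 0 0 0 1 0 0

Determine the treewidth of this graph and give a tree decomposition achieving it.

Every bag has size at most 3, so the width is 3 − 1 = 2 and tw(G) ≤ 2. For the lower bound, G contains the cycle g–e–d–c–b–h–f–a–g, so G is not a forest; only forests have treewidth ≤ 1, hence tw(G) ≥ 2. Hence tw(G) = 2 exactly.

Treewidth 2.
One such decomposition:
Bags: B1 = {d, e, g}  B2 = {c, d, g}  B3 = {b, c, g}  B4 = {b, g, h}  B5 = {f, g, h}  B6 = {a, f, g}
Tree: B1–B2, B2–B3, B3–B4, B4–B5, B5–B6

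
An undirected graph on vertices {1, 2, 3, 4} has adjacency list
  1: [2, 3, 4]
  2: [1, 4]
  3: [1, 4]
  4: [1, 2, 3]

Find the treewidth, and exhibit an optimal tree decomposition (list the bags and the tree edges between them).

Treewidth 2.
Bags: B1 = {1, 3, 4}  B2 = {1, 2, 4}
Tree: B1–B2

Every bag has size at most 3, so the width is 3 − 1 = 2 and tw(G) ≤ 2. On the other hand G contains the 3-clique {1, 2, 4}. A clique must lie in a single bag of any decomposition, so no decomposition can have width below 2. Hence tw(G) = 2 exactly.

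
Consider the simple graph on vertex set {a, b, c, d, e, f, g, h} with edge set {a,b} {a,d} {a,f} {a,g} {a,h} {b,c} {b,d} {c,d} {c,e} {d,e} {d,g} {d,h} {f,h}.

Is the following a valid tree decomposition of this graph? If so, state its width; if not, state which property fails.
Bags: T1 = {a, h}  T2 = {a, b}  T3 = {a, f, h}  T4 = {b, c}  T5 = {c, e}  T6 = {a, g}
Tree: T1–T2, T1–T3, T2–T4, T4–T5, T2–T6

A tree decomposition must satisfy three properties: every vertex lies in some bag; for every edge, both endpoints lie together in some bag; and for every vertex, the bags containing it form a connected subtree. Here vertex d appears in no bag, so the decomposition is invalid.

No — vertex d appears in no bag.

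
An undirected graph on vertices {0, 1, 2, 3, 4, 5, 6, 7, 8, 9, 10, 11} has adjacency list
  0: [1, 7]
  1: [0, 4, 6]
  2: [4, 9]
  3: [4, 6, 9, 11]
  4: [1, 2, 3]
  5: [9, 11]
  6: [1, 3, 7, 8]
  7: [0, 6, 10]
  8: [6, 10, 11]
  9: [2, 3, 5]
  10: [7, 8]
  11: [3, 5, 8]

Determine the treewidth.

A width-3 tree decomposition is:
Bags: B1 = {0, 7, 8, 10}  B2 = {0, 6, 7, 8}  B3 = {0, 1, 6, 8}  B4 = {1, 6, 8, 11}  B5 = {1, 3, 6, 11}  B6 = {1, 3, 4, 11}  B7 = {3, 4, 5, 11}  B8 = {3, 4, 5, 9}  B9 = {2, 4, 5, 9}
Tree: B1–B2, B2–B3, B3–B4, B4–B5, B5–B6, B6–B7, B7–B8, B8–B9
Every bag has size at most 4, so the width is 4 − 1 = 3 and tw(G) ≤ 3. For the lower bound: the 4 vertex sets {0,7,10}, {8}, {6}, {1,3,4,11} are disjoint, each induces a connected subgraph, and every pair is joined by at least one edge of G. Contracting each set to a single vertex therefore yields K_{4} as a minor, and since treewidth is minor-monotone, tw(G) ≥ tw(K_{4}) = 3. Combining the bounds, tw(G) = 3.

3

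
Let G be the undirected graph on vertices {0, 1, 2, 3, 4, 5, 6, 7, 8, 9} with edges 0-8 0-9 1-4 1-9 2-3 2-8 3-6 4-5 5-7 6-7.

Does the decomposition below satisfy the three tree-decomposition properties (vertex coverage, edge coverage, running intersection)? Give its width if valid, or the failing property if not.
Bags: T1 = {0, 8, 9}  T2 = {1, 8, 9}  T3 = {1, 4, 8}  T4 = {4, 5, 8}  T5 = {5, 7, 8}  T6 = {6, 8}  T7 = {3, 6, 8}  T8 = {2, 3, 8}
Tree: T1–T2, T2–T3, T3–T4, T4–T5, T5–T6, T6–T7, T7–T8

No — edge (7,6) lies in no bag.

A tree decomposition must satisfy three properties: every vertex lies in some bag; for every edge, both endpoints lie together in some bag; and for every vertex, the bags containing it form a connected subtree. Here edge (7,6) lies in no bag, so the decomposition is invalid.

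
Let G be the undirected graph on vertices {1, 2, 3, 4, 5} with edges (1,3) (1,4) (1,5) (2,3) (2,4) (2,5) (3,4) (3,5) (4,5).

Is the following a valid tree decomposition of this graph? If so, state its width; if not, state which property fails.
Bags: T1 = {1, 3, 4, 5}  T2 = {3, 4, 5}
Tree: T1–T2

A tree decomposition must satisfy three properties: every vertex lies in some bag; for every edge, both endpoints lie together in some bag; and for every vertex, the bags containing it form a connected subtree. Here vertex 2 appears in no bag, so the decomposition is invalid.

No — vertex 2 appears in no bag.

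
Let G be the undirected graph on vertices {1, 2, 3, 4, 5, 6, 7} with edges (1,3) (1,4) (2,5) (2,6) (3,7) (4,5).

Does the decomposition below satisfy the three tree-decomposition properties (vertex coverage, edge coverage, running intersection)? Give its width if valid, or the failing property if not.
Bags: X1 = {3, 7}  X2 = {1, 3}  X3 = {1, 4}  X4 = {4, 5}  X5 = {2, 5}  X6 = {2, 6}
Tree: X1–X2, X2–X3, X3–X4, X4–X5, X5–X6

Yes; width 1.

Every vertex of G appears in some bag (union = {1, 2, 3, 4, 5, 6, 7}); every edge is covered by a bag; and for each vertex v the set of bags containing v is connected in the bag tree. The decomposition is therefore valid. The largest bag has 2 vertices, so the width is 1.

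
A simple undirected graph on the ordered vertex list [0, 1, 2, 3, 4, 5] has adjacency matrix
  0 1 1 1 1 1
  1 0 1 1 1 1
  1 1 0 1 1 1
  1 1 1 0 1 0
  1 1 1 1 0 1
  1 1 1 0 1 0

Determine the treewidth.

4

A width-4 tree decomposition is:
Bags: B1 = {0, 1, 2, 3, 4}  B2 = {0, 1, 2, 4, 5}
Tree: B1–B2
The largest bag has 5 vertices, giving width 4; this decomposition certifies tw(G) ≤ 4. Conversely, {0, 1, 2, 3, 4} is a clique of size 5, and the vertices of any clique must share a bag in every tree decomposition; so some bag has ≥ 5 vertices and tw(G) ≥ 4. The upper and lower bounds meet at 4, so that is the treewidth.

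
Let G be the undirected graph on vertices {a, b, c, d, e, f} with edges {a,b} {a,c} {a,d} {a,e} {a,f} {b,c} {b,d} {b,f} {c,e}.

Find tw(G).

2

A width-2 tree decomposition is:
Bags: B1 = {a, b, f}  B2 = {a, b, d}  B3 = {a, b, c}  B4 = {a, c, e}
Tree: B1–B2, B2–B3, B3–B4
Each bag holds 3 vertices, so the decomposition has width 2, which upper-bounds the treewidth. For the lower bound, the 3 vertices {a, c, e} are pairwise adjacent, and any tree decomposition puts a clique entirely inside one bag — forcing width ≥ 2. Hence tw(G) = 2 exactly.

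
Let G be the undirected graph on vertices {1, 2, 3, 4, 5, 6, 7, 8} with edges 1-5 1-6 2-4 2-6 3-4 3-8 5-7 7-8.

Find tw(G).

2

A width-2 tree decomposition is:
Bags: B1 = {1, 5, 7}  B2 = {1, 6, 7}  B3 = {2, 6, 7}  B4 = {2, 4, 7}  B5 = {3, 4, 7}  B6 = {3, 7, 8}
Tree: B1–B2, B2–B3, B3–B4, B4–B5, B5–B6
Each bag holds 3 vertices, so the decomposition has width 2, which upper-bounds the treewidth. Since 7–5–1–6–2–4–3–8–7 is a cycle in G, G is not acyclic. Forests are exactly the graphs of treewidth ≤ 1, so tw(G) ≥ 2. Therefore the treewidth is 2.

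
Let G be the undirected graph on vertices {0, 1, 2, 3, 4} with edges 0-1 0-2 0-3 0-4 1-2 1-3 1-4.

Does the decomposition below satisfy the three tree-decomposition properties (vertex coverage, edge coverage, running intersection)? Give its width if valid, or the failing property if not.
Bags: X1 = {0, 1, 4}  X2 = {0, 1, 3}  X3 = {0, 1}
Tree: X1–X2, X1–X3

A tree decomposition must satisfy three properties: every vertex lies in some bag; for every edge, both endpoints lie together in some bag; and for every vertex, the bags containing it form a connected subtree. Here vertex 2 appears in no bag, so the decomposition is invalid.

No — vertex 2 appears in no bag.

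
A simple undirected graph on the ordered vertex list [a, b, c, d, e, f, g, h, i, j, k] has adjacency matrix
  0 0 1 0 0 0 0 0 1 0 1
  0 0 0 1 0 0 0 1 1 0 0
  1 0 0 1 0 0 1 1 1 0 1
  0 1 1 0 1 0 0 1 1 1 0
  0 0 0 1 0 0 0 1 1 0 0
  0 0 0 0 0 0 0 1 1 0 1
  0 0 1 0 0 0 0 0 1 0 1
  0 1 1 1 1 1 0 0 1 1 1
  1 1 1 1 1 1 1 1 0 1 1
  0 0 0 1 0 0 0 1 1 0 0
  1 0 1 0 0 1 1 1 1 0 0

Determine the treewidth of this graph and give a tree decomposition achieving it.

Each bag holds 4 vertices, so the decomposition has width 3, which upper-bounds the treewidth. For the lower bound, the 4 vertices {c, g, i, k} are pairwise adjacent, and any tree decomposition puts a clique entirely inside one bag — forcing width ≥ 3. Therefore the treewidth is 3.

Treewidth 3.
Bags: B1 = {c, h, i, k}  B2 = {c, d, h, i}  B3 = {c, g, i, k}  B4 = {f, h, i, k}  B5 = {a, c, i, k}  B6 = {d, e, h, i}  B7 = {b, d, h, i}  B8 = {d, h, i, j}
Tree: B1–B2, B1–B3, B1–B4, B3–B5, B2–B6, B6–B7, B2–B8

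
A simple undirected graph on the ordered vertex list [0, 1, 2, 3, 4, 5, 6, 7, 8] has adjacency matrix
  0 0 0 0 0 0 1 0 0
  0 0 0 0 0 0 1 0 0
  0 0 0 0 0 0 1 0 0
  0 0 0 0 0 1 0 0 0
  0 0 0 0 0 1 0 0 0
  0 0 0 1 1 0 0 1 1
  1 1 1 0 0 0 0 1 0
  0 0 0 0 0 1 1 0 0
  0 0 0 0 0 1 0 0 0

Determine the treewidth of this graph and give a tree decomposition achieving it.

Treewidth 1.
One such decomposition:
Bags: B1 = {5, 7}  B2 = {3, 5}  B3 = {6, 7}  B4 = {1, 6}  B5 = {4, 5}  B6 = {2, 6}  B7 = {5, 8}  B8 = {0, 6}
Tree: B1–B2, B1–B3, B3–B4, B1–B5, B3–B6, B5–B7, B3–B8

The largest bag has 2 vertices, giving width 1; this decomposition certifies tw(G) ≤ 1. G has an edge, so its treewidth is at least 1. The upper and lower bounds meet at 1, so that is the treewidth.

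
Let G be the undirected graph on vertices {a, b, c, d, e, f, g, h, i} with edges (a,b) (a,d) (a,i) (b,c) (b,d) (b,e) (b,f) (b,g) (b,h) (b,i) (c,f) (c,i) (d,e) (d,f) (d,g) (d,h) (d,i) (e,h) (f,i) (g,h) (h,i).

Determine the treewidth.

3

A width-3 tree decomposition is:
Bags: B1 = {b, d, h, i}  B2 = {b, d, f, i}  B3 = {b, c, f, i}  B4 = {b, d, e, h}  B5 = {a, b, d, i}  B6 = {b, d, g, h}
Tree: B1–B2, B2–B3, B1–B4, B2–B5, B4–B6
Each bag holds 4 vertices, so the decomposition has width 3, which upper-bounds the treewidth. For the lower bound, the 4 vertices {a, b, d, i} are pairwise adjacent, and any tree decomposition puts a clique entirely inside one bag — forcing width ≥ 3. Therefore the treewidth is 3.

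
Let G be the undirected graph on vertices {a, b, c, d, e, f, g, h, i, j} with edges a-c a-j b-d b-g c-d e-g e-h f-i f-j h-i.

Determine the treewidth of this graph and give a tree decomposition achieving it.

Each bag holds 3 vertices, so the decomposition has width 2, which upper-bounds the treewidth. For the lower bound, G contains the cycle i–f–j–a–c–d–b–g–e–h–i, so G is not a forest; only forests have treewidth ≤ 1, hence tw(G) ≥ 2. Combining the bounds, tw(G) = 2.

Treewidth 2.
One such decomposition:
Bags: B1 = {f, i, j}  B2 = {a, i, j}  B3 = {a, c, i}  B4 = {c, d, i}  B5 = {b, d, i}  B6 = {b, g, i}  B7 = {e, g, i}  B8 = {e, h, i}
Tree: B1–B2, B2–B3, B3–B4, B4–B5, B5–B6, B6–B7, B7–B8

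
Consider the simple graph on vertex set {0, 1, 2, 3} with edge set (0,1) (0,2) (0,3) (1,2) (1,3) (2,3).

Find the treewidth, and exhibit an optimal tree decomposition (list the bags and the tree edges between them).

Treewidth 3.
Bags: B1 = {0, 1, 2, 3}
Tree: (single bag)

A single bag containing all 4 vertices is trivially a valid decomposition of width 3. On the other hand G contains the 4-clique {0, 1, 2, 3}. A clique must lie in a single bag of any decomposition, so no decomposition can have width below 3. The upper and lower bounds meet at 3, so that is the treewidth.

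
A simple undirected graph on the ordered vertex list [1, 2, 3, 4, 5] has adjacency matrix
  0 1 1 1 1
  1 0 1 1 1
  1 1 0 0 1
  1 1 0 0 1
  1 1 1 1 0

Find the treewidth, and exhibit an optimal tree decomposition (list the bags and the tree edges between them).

The largest bag has 4 vertices, giving width 3; this decomposition certifies tw(G) ≤ 3. On the other hand G contains the 4-clique {1, 2, 3, 5}. A clique must lie in a single bag of any decomposition, so no decomposition can have width below 3. Therefore the treewidth is 3.

Treewidth 3.
One optimal decomposition is:
Bags: B1 = {1, 2, 3, 5}  B2 = {1, 2, 4, 5}
Tree: B1–B2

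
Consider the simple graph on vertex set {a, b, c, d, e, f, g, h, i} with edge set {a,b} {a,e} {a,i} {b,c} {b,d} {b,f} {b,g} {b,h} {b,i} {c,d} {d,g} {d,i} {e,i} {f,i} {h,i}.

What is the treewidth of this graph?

A width-2 tree decomposition is:
Bags: B1 = {b, h, i}  B2 = {b, d, i}  B3 = {b, c, d}  B4 = {a, b, i}  B5 = {b, d, g}  B6 = {a, e, i}  B7 = {b, f, i}
Tree: B1–B2, B2–B3, B2–B4, B3–B5, B4–B6, B4–B7
The largest bag has 3 vertices, giving width 2; this decomposition certifies tw(G) ≤ 2. Conversely, {a, e, i} is a clique of size 3, and the vertices of any clique must share a bag in every tree decomposition; so some bag has ≥ 3 vertices and tw(G) ≥ 2. Hence tw(G) = 2 exactly.

2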